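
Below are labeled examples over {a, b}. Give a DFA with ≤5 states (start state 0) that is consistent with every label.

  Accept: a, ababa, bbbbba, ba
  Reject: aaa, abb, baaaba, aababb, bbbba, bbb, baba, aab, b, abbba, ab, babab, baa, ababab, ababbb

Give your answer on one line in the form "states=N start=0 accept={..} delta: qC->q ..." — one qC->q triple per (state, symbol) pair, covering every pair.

states=5 start=0 accept={1,3} delta: 0a->1 0b->2 1a->3 1b->0 2a->3 2b->4 3a->2 3b->4 4a->0 4b->2

State merging on the prefix tree: take the shortest (then alphabetical) example prefix whose next move is undefined and point that move at state 0, else 1, else 2, ...; a target is out if some Accept/Reject pair would then sit in one state with the same input left (inseparable). If every existing state is out, open a new one.
a: 0a undefined. 0a->0: no, a/aaa meet in 0. Open state 1: 0a->1.
b: 0b undefined. 0b->0: no, a/bbbba meet in 1. 0b->1: no, a/b meet in 1. Open state 2: 0b->2.
aa: 1a undefined. 1a->0: no, a/aaa meet in 1. 1a->1: no, a/aaa meet in 1. 1a->2: no, ba/aaa meet in 2 with "a" left. Open state 3: 1a->3.
ab: 1b undefined. 1b->0: ok.
ba: 2a undefined. 2a->0: no, a/baa meet in 1. 2a->1: no, a/baba meet in 1. 2a->2: no, ba/abb meet in 2. 2a->3: ok.
bb: 2b undefined. 2b->0: no, a/bbbba meet in 1. 2b->1: no, a/ababbb meet in 1. 2b->2: no, bbbbba/bbbba meet in 3. 2b->3: no, ba/ababbb meet in 3. Open state 4: 2b->4.
aaa: 3a undefined. 3a->0: no, a/baaaba meet in 1. 3a->1: no, a/aaa meet in 1. 3a->2: ok.
aab: 3b undefined. 3b->0: no, a/baaaba meet in 1. 3b->1: no, a/aab meet in 1. 3b->2: no, ba/baaaba meet in 3. 3b->3: no, ba/aab meet in 3. 3b->4: ok.
bbb: 4b undefined. 4b->0: no, bbbbba/baaaba meet in 4 with "a" left. 4b->1: no, a/bbbba meet in 1. 4b->2: ok.
aaba: 4a undefined. 4a->0: ok.
All examples now run through 5 states with every (state, symbol) defined. Accept strings end in {1,3}, Reject strings end in {0,2,4}; accept={1,3}.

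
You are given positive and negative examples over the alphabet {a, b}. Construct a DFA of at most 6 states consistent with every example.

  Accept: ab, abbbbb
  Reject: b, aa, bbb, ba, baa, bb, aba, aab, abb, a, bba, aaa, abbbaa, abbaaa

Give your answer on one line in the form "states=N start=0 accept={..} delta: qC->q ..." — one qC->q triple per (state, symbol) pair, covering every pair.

states=3 start=0 accept={2} delta: 0a->1 0b->0 1a->0 1b->2 2a->0 2b->1

Grow the machine one transition at a time. Run the examples from 0; the earliest place one falls off (shortest prefix, ties alphabetical) gets sent to the lowest-numbered state that keeps every Accept/Reject pair distinguishable — a pair clashes when both reach the same state with identical unread suffix — and to a fresh state only if none does.
a: 0a undefined. 0a->0: no, ab/b meet in 0 with "b" left. Open state 1: 0a->1.
b: 0b undefined. 0b->0: ok.
aa: 1a undefined. 1a->0: ok.
ab: 1b undefined. 1b->0: no, ab/b meet in 0. 1b->1: no, ab/ba meet in 1. Open state 2: 1b->2.
aba: 2a undefined. 2a->0: ok.
abb: 2b undefined. 2b->0: no, abbbbb/b meet in 0. 2b->1: ok.
All examples now run through 3 states with every (state, symbol) defined. Accept strings end in {2}, Reject strings end in {0,1}; accept={2}.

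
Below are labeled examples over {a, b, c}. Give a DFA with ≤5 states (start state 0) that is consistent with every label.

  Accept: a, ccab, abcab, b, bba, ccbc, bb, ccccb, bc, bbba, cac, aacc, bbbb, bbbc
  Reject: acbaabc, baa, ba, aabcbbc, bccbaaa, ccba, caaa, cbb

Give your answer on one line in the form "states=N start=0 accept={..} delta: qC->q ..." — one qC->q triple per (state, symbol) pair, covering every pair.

states=5 start=0 accept={0,1,3} delta: 0a->0 0b->1 0c->1 1a->2 1b->3 1c->0 2a->2 2b->3 2c->0 3a->1 3b->4 3c->2 4a->0 4b->0 4c->0

State merging on the prefix tree: take the shortest (then alphabetical) example prefix whose next move is undefined and point that move at state 0, else 1, else 2, ...; a target is out if some Accept/Reject pair would then sit in one state with the same input left (inseparable). If every existing state is out, open a new one.
a: 0a undefined. 0a->0: ok.
b: 0b undefined. 0b->0: no, a/baa meet in 0. Open state 1: 0b->1.
c: 0c undefined. 0c->0: no, a/caaa meet in 0. 0c->1: ok.
ba: 1a undefined. 1a->0: no, a/baa meet in 0. 1a->1: no, b/baa meet in 1. Open state 2: 1a->2.
bb: 1b undefined. 1b->0: no, b/cbb meet in 1. 1b->1: no, b/cbb meet in 1. 1b->2: no, bba/baa meet in 2 with "a" left. Open state 3: 1b->3.
bc: 1c undefined. 1c->0: ok.
baa: 2a undefined. 2a->0: no, a/baa meet in 0. 2a->1: no, ccab/baa meet in 1. 2a->2: ok.
bba: 3a undefined. 3a->0: no, a/acbaabc meet in 0. 3a->1: ok.
bbb: 3b undefined. 3b->0: no, a/cbb meet in 0. 3b->1: no, ccab/cbb meet in 1. 3b->2: no, bbba/baa meet in 2. 3b->3: no, bb/cbb meet in 3. Open state 4: 3b->4.
cac: 2c undefined. 2c->0: ok.
bbba: 4a undefined. 4a->0: ok.
bbbb: 4b undefined. 4b->0: ok.
bbbc: 4c undefined. 4c->0: ok.
acbaab: 2b undefined. 2b->0: no, ccab/acbaabc meet in 1. 2b->1: no, a/acbaabc meet in 0. 2b->2: no, a/acbaabc meet in 0. 2b->3: ok.
aabcbbc: 3c undefined. 3c->0: no, a/acbaabc meet in 0. 3c->1: no, ccab/acbaabc meet in 1. 3c->2: ok.
All examples now run through 5 states with every (state, symbol) defined. Accept strings end in {0,1,3}, Reject strings end in {2,4}; accept={0,1,3}.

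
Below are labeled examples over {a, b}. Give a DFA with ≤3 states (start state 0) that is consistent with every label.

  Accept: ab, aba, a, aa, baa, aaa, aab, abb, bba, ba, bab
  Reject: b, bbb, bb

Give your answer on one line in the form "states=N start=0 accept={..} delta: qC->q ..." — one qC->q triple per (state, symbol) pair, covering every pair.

State merging on the prefix tree: take the shortest (then alphabetical) example prefix whose next move is undefined and point that move at state 0, else 1, else 2, ...; a target is out if some Accept/Reject pair would then sit in one state with the same input left (inseparable). If every existing state is out, open a new one.
a: 0a undefined. 0a->0: no, ab/b meet in 0 with "b" left. Open state 1: 0a->1.
b: 0b undefined. 0b->0: ok.
aa: 1a undefined. 1a->0: no, aa/b meet in 0. 1a->1: ok.
ab: 1b undefined. 1b->0: no, ab/b meet in 0. 1b->1: ok.
All examples now run through 2 states with every (state, symbol) defined. Accept strings end in {1}, Reject strings end in {0}; accept={1}.

states=2 start=0 accept={1} delta: 0a->1 0b->0 1a->1 1b->1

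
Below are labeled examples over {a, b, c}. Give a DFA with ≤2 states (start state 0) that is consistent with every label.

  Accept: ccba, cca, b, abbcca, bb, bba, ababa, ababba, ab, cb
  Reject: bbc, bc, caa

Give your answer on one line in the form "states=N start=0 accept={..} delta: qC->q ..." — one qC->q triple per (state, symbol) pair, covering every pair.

State merging on the prefix tree: take the shortest (then alphabetical) example prefix whose next move is undefined and point that move at state 0, else 1, else 2, ...; a target is out if some Accept/Reject pair would then sit in one state with the same input left (inseparable). If every existing state is out, open a new one.
a: 0a undefined. 0a->0: ok.
b: 0b undefined. 0b->0: ok.
c: 0c undefined. 0c->0: no, ccba/bbc meet in 0. Open state 1: 0c->1.
ca: 1a undefined. 1a->0: no, b/caa meet in 0. 1a->1: ok.
cb: 1b undefined. 1b->0: ok.
cc: 1c undefined. 1c->0: ok.
All examples now run through 2 states with every (state, symbol) defined. Accept strings end in {0}, Reject strings end in {1}; accept={0}.

states=2 start=0 accept={0} delta: 0a->0 0b->0 0c->1 1a->1 1b->0 1c->0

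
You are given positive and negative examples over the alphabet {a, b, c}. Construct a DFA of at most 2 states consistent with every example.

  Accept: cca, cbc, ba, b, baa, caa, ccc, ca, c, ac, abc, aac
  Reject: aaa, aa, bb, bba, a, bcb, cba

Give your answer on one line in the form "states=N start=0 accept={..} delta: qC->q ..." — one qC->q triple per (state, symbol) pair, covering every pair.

states=2 start=0 accept={1} delta: 0a->0 0b->1 0c->1 1a->1 1b->0 1c->1

Grow the machine one transition at a time. Run the examples from 0; the earliest place one falls off (shortest prefix, ties alphabetical) gets sent to the lowest-numbered state that keeps every Accept/Reject pair distinguishable — a pair clashes when both reach the same state with identical unread suffix — and to a fresh state only if none does.
a: 0a undefined. 0a->0: ok.
b: 0b undefined. 0b->0: no, ba/aaa meet in 0. Open state 1: 0b->1.
c: 0c undefined. 0c->0: no, cca/aaa meet in 0. 0c->1: ok.
ba: 1a undefined. 1a->0: no, ba/aaa meet in 0. 1a->1: ok.
bb: 1b undefined. 1b->0: ok.
bc: 1c undefined. 1c->0: no, cca/aaa meet in 0. 1c->1: ok.
All examples now run through 2 states with every (state, symbol) defined. Accept strings end in {1}, Reject strings end in {0}; accept={1}.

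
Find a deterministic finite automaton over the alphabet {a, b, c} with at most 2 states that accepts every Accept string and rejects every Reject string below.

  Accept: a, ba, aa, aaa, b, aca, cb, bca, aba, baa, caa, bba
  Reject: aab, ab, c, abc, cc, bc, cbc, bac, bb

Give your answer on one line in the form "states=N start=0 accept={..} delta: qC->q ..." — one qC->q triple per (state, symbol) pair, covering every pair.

states=2 start=0 accept={1} delta: 0a->1 0b->1 0c->0 1a->1 1b->0 1c->0

State merging on the prefix tree: take the shortest (then alphabetical) example prefix whose next move is undefined and point that move at state 0, else 1, else 2, ...; a target is out if some Accept/Reject pair would then sit in one state with the same input left (inseparable). If every existing state is out, open a new one.
a: 0a undefined. 0a->0: no, b/aab meet in 0 with "b" left. Open state 1: 0a->1.
b: 0b undefined. 0b->0: no, b/bb meet in 0. 0b->1: ok.
c: 0c undefined. 0c->0: ok.
aa: 1a undefined. 1a->0: no, a/aab meet in 1. 1a->1: ok.
ab: 1b undefined. 1b->0: ok.
ac: 1c undefined. 1c->0: ok.
All examples now run through 2 states with every (state, symbol) defined. Accept strings end in {1}, Reject strings end in {0}; accept={1}.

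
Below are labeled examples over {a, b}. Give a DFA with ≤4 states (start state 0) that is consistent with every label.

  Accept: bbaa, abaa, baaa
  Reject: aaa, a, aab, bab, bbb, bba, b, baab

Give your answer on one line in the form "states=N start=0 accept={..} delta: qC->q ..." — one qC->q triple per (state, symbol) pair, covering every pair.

states=4 start=0 accept={3} delta: 0a->0 0b->1 1a->2 1b->1 2a->3 2b->0 3a->3 3b->0

State merging on the prefix tree: take the shortest (then alphabetical) example prefix whose next move is undefined and point that move at state 0, else 1, else 2, ...; a target is out if some Accept/Reject pair would then sit in one state with the same input left (inseparable). If every existing state is out, open a new one.
a: 0a undefined. 0a->0: ok.
b: 0b undefined. 0b->0: no, bbaa/aaa meet in 0. Open state 1: 0b->1.
ba: 1a undefined. 1a->0: no, abaa/aaa meet in 0. 1a->1: no, abaa/aab meet in 1. Open state 2: 1a->2.
bb: 1b undefined. 1b->0: no, bbaa/aaa meet in 0. 1b->1: ok.
baa: 2a undefined. 2a->0: no, bbaa/aaa meet in 0. 2a->1: no, bbaa/aab meet in 1. 2a->2: no, bbaa/bba meet in 2. Open state 3: 2a->3.
bab: 2b undefined. 2b->0: ok.
baaa: 3a undefined. 3a->0: no, baaa/aaa meet in 0. 3a->1: no, baaa/aab meet in 1. 3a->2: no, baaa/bba meet in 2. 3a->3: ok.
baab: 3b undefined. 3b->0: ok.
All examples now run through 4 states with every (state, symbol) defined. Accept strings end in {3}, Reject strings end in {0,1,2}; accept={3}.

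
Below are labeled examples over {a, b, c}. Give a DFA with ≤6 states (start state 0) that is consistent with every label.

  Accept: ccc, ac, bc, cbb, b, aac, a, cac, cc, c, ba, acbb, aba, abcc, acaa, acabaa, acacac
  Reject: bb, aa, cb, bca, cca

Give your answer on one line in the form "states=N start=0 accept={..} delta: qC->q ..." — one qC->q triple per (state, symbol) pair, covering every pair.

states=3 start=0 accept={1,2} delta: 0a->1 0b->2 0c->1 1a->0 1b->0 1c->1 2a->2 2b->0 2c->1

Grow the machine one transition at a time. Run the examples from 0; the earliest place one falls off (shortest prefix, ties alphabetical) gets sent to the lowest-numbered state that keeps every Accept/Reject pair distinguishable — a pair clashes when both reach the same state with identical unread suffix — and to a fresh state only if none does.
a: 0a undefined. 0a->0: no, a/aa meet in 0. Open state 1: 0a->1.
b: 0b undefined. 0b->0: no, b/bb meet in 0. 0b->1: no, ba/aa meet in 1 with "a" left. Open state 2: 0b->2.
c: 0c undefined. 0c->0: no, cbb/bb meet in 2 with "b" left. 0c->1: ok.
aa: 1a undefined. 1a->0: ok.
ab: 1b undefined. 1b->0: ok.
ac: 1c undefined. 1c->0: no, ccc/cca meet in 1. 1c->1: ok.
ba: 2a undefined. 2a->0: no, ba/aa meet in 0. 2a->1: no, acabaa/aa meet in 0. 2a->2: ok.
bb: 2b undefined. 2b->0: ok.
bc: 2c undefined. 2c->0: no, ccc/bca meet in 1. 2c->1: ok.
All examples now run through 3 states with every (state, symbol) defined. Accept strings end in {1,2}, Reject strings end in {0}; accept={1,2}.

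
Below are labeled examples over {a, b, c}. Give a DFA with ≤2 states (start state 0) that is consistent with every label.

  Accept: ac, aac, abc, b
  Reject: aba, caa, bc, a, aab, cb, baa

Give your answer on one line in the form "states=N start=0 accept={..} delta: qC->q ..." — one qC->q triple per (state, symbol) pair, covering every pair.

Grow the machine one transition at a time. Run the examples from 0; the earliest place one falls off (shortest prefix, ties alphabetical) gets sent to the lowest-numbered state that keeps every Accept/Reject pair distinguishable — a pair clashes when both reach the same state with identical unread suffix — and to a fresh state only if none does.
a: 0a undefined. 0a->0: no, abc/bc meet in 0 with "bc" left. Open state 1: 0a->1.
b: 0b undefined. 0b->0: ok.
c: 0c undefined. 0c->0: no, b/bc meet in 0. 0c->1: ok.
aa: 1a undefined. 1a->0: no, aac/caa meet in 1. 1a->1: ok.
ab: 1b undefined. 1b->0: no, abc/aba meet in 1. 1b->1: ok.
ac: 1c undefined. 1c->0: ok.
All examples now run through 2 states with every (state, symbol) defined. Accept strings end in {0}, Reject strings end in {1}; accept={0}.

states=2 start=0 accept={0} delta: 0a->1 0b->0 0c->1 1a->1 1b->1 1c->0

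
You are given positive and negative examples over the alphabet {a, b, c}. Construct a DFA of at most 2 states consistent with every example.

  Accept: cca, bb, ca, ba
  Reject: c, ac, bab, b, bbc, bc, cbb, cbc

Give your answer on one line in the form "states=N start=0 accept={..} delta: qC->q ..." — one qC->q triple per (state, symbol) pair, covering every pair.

Fold the examples into a partial DFA from state 0: repeatedly fix the first undefined (state, symbol) met by the shortest-then-alphabetical prefix, trying targets in increasing order and rejecting any under which an Accept and a Reject string meet in one state with the same remainder; add a state when all current targets are rejected. Accepting states are where Accept strings end.
a: 0a undefined. 0a->0: ok.
b: 0b undefined. 0b->0: no, bb/bab meet in 0. Open state 1: 0b->1.
c: 0c undefined. 0c->0: no, cca/c meet in 0. 0c->1: ok.
ba: 1a undefined. 1a->0: ok.
bb: 1b undefined. 1b->0: ok.
bc: 1c undefined. 1c->0: no, cca/bc meet in 0. 1c->1: ok.
All examples now run through 2 states with every (state, symbol) defined. Accept strings end in {0}, Reject strings end in {1}; accept={0}.

states=2 start=0 accept={0} delta: 0a->0 0b->1 0c->1 1a->0 1b->0 1c->1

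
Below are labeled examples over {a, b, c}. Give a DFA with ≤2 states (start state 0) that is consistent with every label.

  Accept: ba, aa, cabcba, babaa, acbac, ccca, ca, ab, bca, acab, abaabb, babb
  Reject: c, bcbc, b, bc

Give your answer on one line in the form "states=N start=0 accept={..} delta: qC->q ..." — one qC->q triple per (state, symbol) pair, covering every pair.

Fold the examples into a partial DFA from state 0: repeatedly fix the first undefined (state, symbol) met by the shortest-then-alphabetical prefix, trying targets in increasing order and rejecting any under which an Accept and a Reject string meet in one state with the same remainder; add a state when all current targets are rejected. Accepting states are where Accept strings end.
a: 0a undefined. 0a->0: no, ab/b meet in 0 with "b" left. Open state 1: 0a->1.
b: 0b undefined. 0b->0: ok.
c: 0c undefined. 0c->0: ok.
aa: 1a undefined. 1a->0: no, aa/c meet in 0. 1a->1: ok.
ab: 1b undefined. 1b->0: no, ab/c meet in 0. 1b->1: ok.
ac: 1c undefined. 1c->0: no, acbac/c meet in 0. 1c->1: ok.
All examples now run through 2 states with every (state, symbol) defined. Accept strings end in {1}, Reject strings end in {0}; accept={1}.

states=2 start=0 accept={1} delta: 0a->1 0b->0 0c->0 1a->1 1b->1 1c->1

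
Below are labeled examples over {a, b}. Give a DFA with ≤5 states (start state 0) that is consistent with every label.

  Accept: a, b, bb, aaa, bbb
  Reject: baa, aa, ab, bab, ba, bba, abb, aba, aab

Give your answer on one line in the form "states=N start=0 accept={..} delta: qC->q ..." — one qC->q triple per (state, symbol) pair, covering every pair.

State merging on the prefix tree: take the shortest (then alphabetical) example prefix whose next move is undefined and point that move at state 0, else 1, else 2, ...; a target is out if some Accept/Reject pair would then sit in one state with the same input left (inseparable). If every existing state is out, open a new one.
a: 0a undefined. 0a->0: no, a/aa meet in 0. Open state 1: 0a->1.
b: 0b undefined. 0b->0: no, a/ba meet in 1. 0b->1: no, bb/ab meet in 1 with "b" left. Open state 2: 0b->2.
aa: 1a undefined. 1a->0: no, b/aab meet in 2. 1a->1: no, a/aa meet in 1. 1a->2: no, b/aa meet in 2. Open state 3: 1a->3.
ab: 1b undefined. 1b->0: no, a/aba meet in 1. 1b->1: no, a/ab meet in 1. 1b->2: no, b/ab meet in 2. 1b->3: no, aaa/aba meet in 3 with "a" left. Open state 4: 1b->4.
ba: 2a undefined. 2a->0: no, a/baa meet in 1. 2a->1: no, a/ba meet in 1. 2a->2: no, b/baa meet in 2. 2a->3: no, aaa/baa meet in 3 with "a" left. 2a->4: ok.
bb: 2b undefined. 2b->0: no, a/bba meet in 1. 2b->1: no, bbb/ab meet in 4. 2b->2: ok.
aaa: 3a undefined. 3a->0: ok.
aab: 3b undefined. 3b->0: no, aaa/aab meet in 0. 3b->1: no, a/aab meet in 1. 3b->2: no, b/aab meet in 2. 3b->3: ok.
aba: 4a undefined. 4a->0: no, aaa/baa meet in 0. 4a->1: no, a/baa meet in 1. 4a->2: no, b/baa meet in 2. 4a->3: ok.
abb: 4b undefined. 4b->0: no, aaa/bab meet in 0. 4b->1: no, a/bab meet in 1. 4b->2: no, b/bab meet in 2. 4b->3: ok.
All examples now run through 5 states with every (state, symbol) defined. Accept strings end in {0,1,2}, Reject strings end in {3,4}; accept={0,1,2}.

states=5 start=0 accept={0,1,2} delta: 0a->1 0b->2 1a->3 1b->4 2a->4 2b->2 3a->0 3b->3 4a->3 4b->3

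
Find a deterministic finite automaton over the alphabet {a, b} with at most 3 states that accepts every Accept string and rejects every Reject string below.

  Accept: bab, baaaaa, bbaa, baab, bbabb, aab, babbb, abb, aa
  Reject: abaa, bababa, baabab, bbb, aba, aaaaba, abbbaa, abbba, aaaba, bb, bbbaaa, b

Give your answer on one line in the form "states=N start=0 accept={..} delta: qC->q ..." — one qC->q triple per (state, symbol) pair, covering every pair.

State merging on the prefix tree: take the shortest (then alphabetical) example prefix whose next move is undefined and point that move at state 0, else 1, else 2, ...; a target is out if some Accept/Reject pair would then sit in one state with the same input left (inseparable). If every existing state is out, open a new one.
a: 0a undefined. 0a->0: no, aab/b meet in 0 with "b" left. Open state 1: 0a->1.
b: 0b undefined. 0b->0: ok.
aa: 1a undefined. 1a->0: no, bab/baabab meet in 1 with "b" left. 1a->1: no, baaaaa/bbbaaa meet in 1. Open state 2: 1a->2.
ab: 1b undefined. 1b->0: no, bab/bbb meet in 0. 1b->1: no, bbaa/aba meet in 2. 1b->2: ok.
aaa: 2a undefined. 2a->0: ok.
aab: 2b undefined. 2b->0: no, bab/baabab meet in 2. 2b->1: no, baab/abaa meet in 1. 2b->2: ok.
All examples now run through 3 states with every (state, symbol) defined. Accept strings end in {2}, Reject strings end in {0,1}; accept={2}.

states=3 start=0 accept={2} delta: 0a->1 0b->0 1a->2 1b->2 2a->0 2b->2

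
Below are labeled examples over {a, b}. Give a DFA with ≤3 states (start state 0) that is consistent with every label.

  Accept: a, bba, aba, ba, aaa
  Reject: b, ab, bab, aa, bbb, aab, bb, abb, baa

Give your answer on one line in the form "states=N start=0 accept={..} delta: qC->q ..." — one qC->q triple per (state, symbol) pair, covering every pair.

states=2 start=0 accept={1} delta: 0a->1 0b->0 1a->0 1b->0

Grow the machine one transition at a time. Run the examples from 0; the earliest place one falls off (shortest prefix, ties alphabetical) gets sent to the lowest-numbered state that keeps every Accept/Reject pair distinguishable — a pair clashes when both reach the same state with identical unread suffix — and to a fresh state only if none does.
a: 0a undefined. 0a->0: no, a/aa meet in 0. Open state 1: 0a->1.
b: 0b undefined. 0b->0: ok.
aa: 1a undefined. 1a->0: ok.
ab: 1b undefined. 1b->0: ok.
All examples now run through 2 states with every (state, symbol) defined. Accept strings end in {1}, Reject strings end in {0}; accept={1}.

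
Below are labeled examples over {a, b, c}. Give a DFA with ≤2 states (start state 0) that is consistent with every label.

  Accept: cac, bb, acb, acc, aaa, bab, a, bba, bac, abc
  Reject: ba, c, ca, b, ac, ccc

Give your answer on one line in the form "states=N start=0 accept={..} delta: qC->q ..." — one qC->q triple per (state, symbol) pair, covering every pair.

states=2 start=0 accept={0} delta: 0a->0 0b->1 0c->1 1a->1 1b->0 1c->0

Grow the machine one transition at a time. Run the examples from 0; the earliest place one falls off (shortest prefix, ties alphabetical) gets sent to the lowest-numbered state that keeps every Accept/Reject pair distinguishable — a pair clashes when both reach the same state with identical unread suffix — and to a fresh state only if none does.
a: 0a undefined. 0a->0: ok.
b: 0b undefined. 0b->0: no, bb/ba meet in 0. Open state 1: 0b->1.
c: 0c undefined. 0c->0: no, cac/c meet in 0. 0c->1: ok.
ba: 1a undefined. 1a->0: no, cac/c meet in 1. 1a->1: ok.
bb: 1b undefined. 1b->0: ok.
cc: 1c undefined. 1c->0: ok.
All examples now run through 2 states with every (state, symbol) defined. Accept strings end in {0}, Reject strings end in {1}; accept={0}.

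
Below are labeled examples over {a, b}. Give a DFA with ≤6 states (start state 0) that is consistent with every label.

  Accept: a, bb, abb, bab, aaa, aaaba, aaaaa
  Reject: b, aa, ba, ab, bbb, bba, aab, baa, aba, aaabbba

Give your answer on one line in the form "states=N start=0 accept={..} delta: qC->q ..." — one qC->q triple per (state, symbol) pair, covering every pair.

Fold the examples into a partial DFA from state 0: repeatedly fix the first undefined (state, symbol) met by the shortest-then-alphabetical prefix, trying targets in increasing order and rejecting any under which an Accept and a Reject string meet in one state with the same remainder; add a state when all current targets are rejected. Accepting states are where Accept strings end.
a: 0a undefined. 0a->0: no, a/aa meet in 0. Open state 1: 0a->1.
b: 0b undefined. 0b->0: no, a/ba meet in 1. 0b->1: no, a/b meet in 1. Open state 2: 0b->2.
aa: 1a undefined. 1a->0: no, aaaba/aba meet in 1 with "ba" left. 1a->1: no, a/aa meet in 1. 1a->2: no, bb/aab meet in 2 with "b" left. Open state 3: 1a->3.
ab: 1b undefined. 1b->0: no, a/aba meet in 1. 1b->1: no, a/ab meet in 1. 1b->2: ok.
ba: 2a undefined. 2a->0: no, a/baa meet in 1. 2a->1: no, a/ba meet in 1. 2a->2: ok.
bb: 2b undefined. 2b->0: no, a/bba meet in 1. 2b->1: ok.
aaa: 3a undefined. 3a->0: no, aaaba/b meet in 2. 3a->1: no, aaaba/b meet in 2. 3a->2: no, aaa/b meet in 2. 3a->3: no, aaa/aa meet in 3. Open state 4: 3a->4.
aab: 3b undefined. 3b->0: ok.
aaaa: 4a undefined. 4a->0: ok.
aaab: 4b undefined. 4b->0: ok.
All examples now run through 5 states with every (state, symbol) defined. Accept strings end in {1,4}, Reject strings end in {0,2,3}; accept={1,4}.

states=5 start=0 accept={1,4} delta: 0a->1 0b->2 1a->3 1b->2 2a->2 2b->1 3a->4 3b->0 4a->0 4b->0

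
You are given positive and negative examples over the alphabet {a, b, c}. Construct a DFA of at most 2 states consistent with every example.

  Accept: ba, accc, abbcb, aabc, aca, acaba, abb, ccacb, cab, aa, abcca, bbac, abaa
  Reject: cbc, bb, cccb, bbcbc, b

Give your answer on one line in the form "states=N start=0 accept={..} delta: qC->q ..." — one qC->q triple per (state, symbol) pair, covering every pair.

Grow the machine one transition at a time. Run the examples from 0; the earliest place one falls off (shortest prefix, ties alphabetical) gets sent to the lowest-numbered state that keeps every Accept/Reject pair distinguishable — a pair clashes when both reach the same state with identical unread suffix — and to a fresh state only if none does.
a: 0a undefined. 0a->0: no, abb/bb meet in 0 with "bb" left. Open state 1: 0a->1.
b: 0b undefined. 0b->0: ok.
c: 0c undefined. 0c->0: ok.
aa: 1a undefined. 1a->0: no, aabc/cbc meet in 0. 1a->1: ok.
ab: 1b undefined. 1b->0: no, abbcb/cbc meet in 0. 1b->1: ok.
ac: 1c undefined. 1c->0: no, accc/cbc meet in 0. 1c->1: ok.
All examples now run through 2 states with every (state, symbol) defined. Accept strings end in {1}, Reject strings end in {0}; accept={1}.

states=2 start=0 accept={1} delta: 0a->1 0b->0 0c->0 1a->1 1b->1 1c->1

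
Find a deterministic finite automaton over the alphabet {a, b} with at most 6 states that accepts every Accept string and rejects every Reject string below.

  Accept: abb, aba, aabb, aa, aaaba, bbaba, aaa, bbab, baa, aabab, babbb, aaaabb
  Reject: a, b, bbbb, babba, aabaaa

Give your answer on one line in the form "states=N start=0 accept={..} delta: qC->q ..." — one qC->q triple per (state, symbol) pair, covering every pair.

states=5 start=0 accept={2,3} delta: 0a->1 0b->0 1a->2 1b->2 2a->3 2b->3 3a->4 3b->2 4a->0 4b->2

State merging on the prefix tree: take the shortest (then alphabetical) example prefix whose next move is undefined and point that move at state 0, else 1, else 2, ...; a target is out if some Accept/Reject pair would then sit in one state with the same input left (inseparable). If every existing state is out, open a new one.
a: 0a undefined. 0a->0: no, aa/a meet in 0. Open state 1: 0a->1.
b: 0b undefined. 0b->0: ok.
aa: 1a undefined. 1a->0: no, aabb/b meet in 0. 1a->1: no, aa/a meet in 1. Open state 2: 1a->2.
ab: 1b undefined. 1b->0: no, abb/b meet in 0. 1b->1: no, abb/a meet in 1. 1b->2: ok.
aaa: 2a undefined. 2a->0: no, aba/b meet in 0. 2a->1: no, aba/a meet in 1. 2a->2: no, aaaba/babba meet in 2 with "ba" left. Open state 3: 2a->3.
aab: 2b undefined. 2b->0: no, abb/b meet in 0. 2b->1: no, abb/a meet in 1. 2b->2: no, aba/babba meet in 3. 2b->3: ok.
aaaa: 3a undefined. 3a->0: no, aa/aabaaa meet in 2. 3a->1: no, abb/aabaaa meet in 3. 3a->2: no, aa/babba meet in 2. 3a->3: no, abb/babba meet in 3. Open state 4: 3a->4.
aaab: 3b undefined. 3b->0: no, aabb/b meet in 0. 3b->1: no, aabb/a meet in 1. 3b->2: ok.
aaaab: 4b undefined. 4b->0: no, aabab/b meet in 0. 4b->1: no, aabab/a meet in 1. 4b->2: ok.
aabaa: 4a undefined. 4a->0: ok.
All examples now run through 5 states with every (state, symbol) defined. Accept strings end in {2,3}, Reject strings end in {0,1,4}; accept={2,3}.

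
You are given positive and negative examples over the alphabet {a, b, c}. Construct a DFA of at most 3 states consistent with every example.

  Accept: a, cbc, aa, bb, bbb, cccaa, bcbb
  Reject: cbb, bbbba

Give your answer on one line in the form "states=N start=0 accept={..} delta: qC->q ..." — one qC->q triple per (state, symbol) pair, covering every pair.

Grow the machine one transition at a time. Run the examples from 0; the earliest place one falls off (shortest prefix, ties alphabetical) gets sent to the lowest-numbered state that keeps every Accept/Reject pair distinguishable — a pair clashes when both reach the same state with identical unread suffix — and to a fresh state only if none does.
a: 0a undefined. 0a->0: ok.
b: 0b undefined. 0b->0: no, a/bbbba meet in 0. Open state 1: 0b->1.
c: 0c undefined. 0c->0: no, bb/cbb meet in 1 with "b" left. 0c->1: no, bbb/cbb meet in 1 with "bb" left. Open state 2: 0c->2.
bb: 1b undefined. 1b->0: no, a/bbbba meet in 0. 1b->1: ok.
bc: 1c undefined. 1c->0: ok.
cb: 2b undefined. 2b->0: no, bb/cbb meet in 1. 2b->1: no, bb/cbb meet in 1. 2b->2: ok.
cc: 2c undefined. 2c->0: ok.
ccca: 2a undefined. 2a->0: ok.
bbbba: 1a undefined. 1a->0: no, a/bbbba meet in 0. 1a->1: no, bb/bbbba meet in 1. 1a->2: ok.
All examples now run through 3 states with every (state, symbol) defined. Accept strings end in {0,1}, Reject strings end in {2}; accept={0,1}.

states=3 start=0 accept={0,1} delta: 0a->0 0b->1 0c->2 1a->2 1b->1 1c->0 2a->0 2b->2 2c->0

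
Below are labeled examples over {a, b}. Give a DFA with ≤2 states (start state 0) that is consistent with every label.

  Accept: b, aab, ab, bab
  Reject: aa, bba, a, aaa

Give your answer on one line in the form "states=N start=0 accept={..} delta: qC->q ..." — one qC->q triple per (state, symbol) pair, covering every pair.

Fold the examples into a partial DFA from state 0: repeatedly fix the first undefined (state, symbol) met by the shortest-then-alphabetical prefix, trying targets in increasing order and rejecting any under which an Accept and a Reject string meet in one state with the same remainder; add a state when all current targets are rejected. Accepting states are where Accept strings end.
a: 0a undefined. 0a->0: ok.
b: 0b undefined. 0b->0: no, b/aa meet in 0. Open state 1: 0b->1.
ba: 1a undefined. 1a->0: ok.
bb: 1b undefined. 1b->0: ok.
All examples now run through 2 states with every (state, symbol) defined. Accept strings end in {1}, Reject strings end in {0}; accept={1}.

states=2 start=0 accept={1} delta: 0a->0 0b->1 1a->0 1b->0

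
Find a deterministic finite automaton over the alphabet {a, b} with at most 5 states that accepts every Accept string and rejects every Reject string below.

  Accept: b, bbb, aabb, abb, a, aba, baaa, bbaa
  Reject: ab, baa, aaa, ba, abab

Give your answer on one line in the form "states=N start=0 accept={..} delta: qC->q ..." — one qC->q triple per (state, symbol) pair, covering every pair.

states=5 start=0 accept={1,4} delta: 0a->1 0b->1 1a->2 1b->3 2a->0 2b->0 3a->4 3b->1 4a->1 4b->0

Grow the machine one transition at a time. Run the examples from 0; the earliest place one falls off (shortest prefix, ties alphabetical) gets sent to the lowest-numbered state that keeps every Accept/Reject pair distinguishable — a pair clashes when both reach the same state with identical unread suffix — and to a fresh state only if none does.
a: 0a undefined. 0a->0: no, b/ab meet in 0 with "b" left. Open state 1: 0a->1.
b: 0b undefined. 0b->0: no, a/ba meet in 1. 0b->1: ok.
aa: 1a undefined. 1a->0: no, b/baa meet in 1. 1a->1: no, b/baa meet in 1. Open state 2: 1a->2.
ab: 1b undefined. 1b->0: no, bbaa/ba meet in 2. 1b->1: no, b/ab meet in 1. 1b->2: no, aba/baa meet in 2 with "a" left. Open state 3: 1b->3.
aaa: 2a undefined. 2a->0: ok.
aab: 2b undefined. 2b->0: ok.
aba: 3a undefined. 3a->0: no, b/abab meet in 1. 3a->1: no, bbaa/ba meet in 2. 3a->2: no, aba/ba meet in 2. 3a->3: no, bbb/abab meet in 3 with "b" left. Open state 4: 3a->4.
abb: 3b undefined. 3b->0: no, bbb/baa meet in 0. 3b->1: ok.
abab: 4b undefined. 4b->0: ok.
bbaa: 4a undefined. 4a->0: no, bbaa/baa meet in 0. 4a->1: ok.
All examples now run through 5 states with every (state, symbol) defined. Accept strings end in {1,4}, Reject strings end in {0,2,3}; accept={1,4}.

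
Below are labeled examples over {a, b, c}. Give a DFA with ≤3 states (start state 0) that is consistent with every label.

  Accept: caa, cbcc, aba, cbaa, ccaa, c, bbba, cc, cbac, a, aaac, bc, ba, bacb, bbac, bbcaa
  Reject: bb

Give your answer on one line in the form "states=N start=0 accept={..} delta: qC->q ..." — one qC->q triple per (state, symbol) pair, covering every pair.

states=3 start=0 accept={0,1} delta: 0a->0 0b->1 0c->0 1a->0 1b->2 1c->0 2a->0 2b->0 2c->0

Fold the examples into a partial DFA from state 0: repeatedly fix the first undefined (state, symbol) met by the shortest-then-alphabetical prefix, trying targets in increasing order and rejecting any under which an Accept and a Reject string meet in one state with the same remainder; add a state when all current targets are rejected. Accepting states are where Accept strings end.
a: 0a undefined. 0a->0: ok.
b: 0b undefined. 0b->0: no, aba/bb meet in 0. Open state 1: 0b->1.
c: 0c undefined. 0c->0: ok.
ba: 1a undefined. 1a->0: ok.
bb: 1b undefined. 1b->0: no, caa/bb meet in 0. 1b->1: no, bacb/bb meet in 1. Open state 2: 1b->2.
bc: 1c undefined. 1c->0: ok.
bba: 2a undefined. 2a->0: ok.
bbb: 2b undefined. 2b->0: ok.
bbc: 2c undefined. 2c->0: ok.
All examples now run through 3 states with every (state, symbol) defined. Accept strings end in {0,1}, Reject strings end in {2}; accept={0,1}.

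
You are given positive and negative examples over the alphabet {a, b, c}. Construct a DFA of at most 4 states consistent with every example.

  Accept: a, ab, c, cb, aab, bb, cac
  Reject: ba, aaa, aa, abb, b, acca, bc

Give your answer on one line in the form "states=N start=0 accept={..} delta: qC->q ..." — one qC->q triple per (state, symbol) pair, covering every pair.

Fold the examples into a partial DFA from state 0: repeatedly fix the first undefined (state, symbol) met by the shortest-then-alphabetical prefix, trying targets in increasing order and rejecting any under which an Accept and a Reject string meet in one state with the same remainder; add a state when all current targets are rejected. Accepting states are where Accept strings end.
a: 0a undefined. 0a->0: no, a/aaa meet in 0. Open state 1: 0a->1.
b: 0b undefined. 0b->0: no, a/ba meet in 1. 0b->1: no, a/b meet in 1. Open state 2: 0b->2.
c: 0c undefined. 0c->0: no, cb/b meet in 2. 0c->1: ok.
aa: 1a undefined. 1a->0: no, a/aaa meet in 1. 1a->1: no, a/aaa meet in 1. 1a->2: no, cac/bc meet in 2 with "c" left. Open state 3: 1a->3.
ab: 1b undefined. 1b->0: ok.
ac: 1c undefined. 1c->0: ok.
ba: 2a undefined. 2a->0: no, ab/ba meet in 0. 2a->1: no, a/ba meet in 1. 2a->2: ok.
bb: 2b undefined. 2b->0: ok.
bc: 2c undefined. 2c->0: no, ab/bc meet in 0. 2c->1: no, a/bc meet in 1. 2c->2: ok.
aaa: 3a undefined. 3a->0: no, ab/aaa meet in 0. 3a->1: no, a/aaa meet in 1. 3a->2: ok.
aab: 3b undefined. 3b->0: ok.
cac: 3c undefined. 3c->0: ok.
All examples now run through 4 states with every (state, symbol) defined. Accept strings end in {0,1}, Reject strings end in {2,3}; accept={0,1}.

states=4 start=0 accept={0,1} delta: 0a->1 0b->2 0c->1 1a->3 1b->0 1c->0 2a->2 2b->0 2c->2 3a->2 3b->0 3c->0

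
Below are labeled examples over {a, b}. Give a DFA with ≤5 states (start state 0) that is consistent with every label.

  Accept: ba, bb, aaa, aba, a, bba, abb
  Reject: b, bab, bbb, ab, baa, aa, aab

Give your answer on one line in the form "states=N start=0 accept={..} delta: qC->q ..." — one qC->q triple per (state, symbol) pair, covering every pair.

states=4 start=0 accept={1,3} delta: 0a->1 0b->2 1a->0 1b->2 2a->1 2b->3 3a->1 3b->0

State merging on the prefix tree: take the shortest (then alphabetical) example prefix whose next move is undefined and point that move at state 0, else 1, else 2, ...; a target is out if some Accept/Reject pair would then sit in one state with the same input left (inseparable). If every existing state is out, open a new one.
a: 0a undefined. 0a->0: no, aaa/aa meet in 0. Open state 1: 0a->1.
b: 0b undefined. 0b->0: no, bb/b meet in 0. 0b->1: no, ba/aa meet in 1 with "a" left. Open state 2: 0b->2.
aa: 1a undefined. 1a->0: ok.
ab: 1b undefined. 1b->0: no, abb/b meet in 2. 1b->1: no, aaa/ab meet in 1. 1b->2: ok.
ba: 2a undefined. 2a->0: no, ba/aa meet in 0. 2a->1: ok.
bb: 2b undefined. 2b->0: no, bb/baa meet in 0. 2b->1: no, bba/baa meet in 0. 2b->2: no, bb/b meet in 2. Open state 3: 2b->3.
bba: 3a undefined. 3a->0: no, bba/baa meet in 0. 3a->1: ok.
bbb: 3b undefined. 3b->0: ok.
All examples now run through 4 states with every (state, symbol) defined. Accept strings end in {1,3}, Reject strings end in {0,2}; accept={1,3}.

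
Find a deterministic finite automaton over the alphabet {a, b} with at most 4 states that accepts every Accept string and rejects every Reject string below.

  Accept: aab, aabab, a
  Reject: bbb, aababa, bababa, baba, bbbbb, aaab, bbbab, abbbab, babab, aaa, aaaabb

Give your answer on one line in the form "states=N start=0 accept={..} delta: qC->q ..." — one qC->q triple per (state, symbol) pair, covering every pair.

states=4 start=0 accept={1} delta: 0a->1 0b->0 1a->2 1b->2 2a->3 2b->1 3a->0 3b->2

Fold the examples into a partial DFA from state 0: repeatedly fix the first undefined (state, symbol) met by the shortest-then-alphabetical prefix, trying targets in increasing order and rejecting any under which an Accept and a Reject string meet in one state with the same remainder; add a state when all current targets are rejected. Accepting states are where Accept strings end.
a: 0a undefined. 0a->0: no, aab/aaab meet in 0 with "b" left. Open state 1: 0a->1.
b: 0b undefined. 0b->0: ok.
aa: 1a undefined. 1a->0: no, aab/bbb meet in 0. 1a->1: no, aab/aaab meet in 1 with "b" left. Open state 2: 1a->2.
ab: 1b undefined. 1b->0: no, a/bababa meet in 1. 1b->1: no, aab/abbbab meet in 2 with "b" left. 1b->2: ok.
aaa: 2a undefined. 2a->0: no, aab/aaaabb meet in 2 with "b" left. 2a->1: no, a/bababa meet in 1. 2a->2: no, aab/aaab meet in 2 with "b" left. Open state 3: 2a->3.
aab: 2b undefined. 2b->0: no, aab/bbb meet in 0. 2b->1: ok.
aaaa: 3a undefined. 3a->0: ok.
aaab: 3b undefined. 3b->0: no, aab/bababa meet in 1. 3b->1: no, aab/aaab meet in 1. 3b->2: ok.
All examples now run through 4 states with every (state, symbol) defined. Accept strings end in {1}, Reject strings end in {0,2,3}; accept={1}.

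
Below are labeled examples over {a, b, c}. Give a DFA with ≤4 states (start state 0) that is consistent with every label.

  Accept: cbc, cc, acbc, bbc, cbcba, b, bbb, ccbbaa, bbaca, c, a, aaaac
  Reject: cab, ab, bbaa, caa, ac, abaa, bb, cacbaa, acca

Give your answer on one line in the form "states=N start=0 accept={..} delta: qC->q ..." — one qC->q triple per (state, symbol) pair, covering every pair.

states=4 start=0 accept={1,2} delta: 0a->1 0b->1 0c->2 1a->0 1b->0 1c->3 2a->1 2b->0 2c->1 3a->1 3b->0 3c->1

Fold the examples into a partial DFA from state 0: repeatedly fix the first undefined (state, symbol) met by the shortest-then-alphabetical prefix, trying targets in increasing order and rejecting any under which an Accept and a Reject string meet in one state with the same remainder; add a state when all current targets are rejected. Accepting states are where Accept strings end.
a: 0a undefined. 0a->0: no, b/ab meet in 0 with "b" left. Open state 1: 0a->1.
b: 0b undefined. 0b->0: no, b/bb meet in 0. 0b->1: ok.
c: 0c undefined. 0c->0: no, cbc/ac meet in 1 with "c" left. 0c->1: no, cc/ac meet in 1 with "c" left. Open state 2: 0c->2.
aa: 1a undefined. 1a->0: ok.
ab: 1b undefined. 1b->0: ok.
ac: 1c undefined. 1c->0: no, acbc/ab meet in 0. 1c->1: no, b/ac meet in 1. 1c->2: no, bbc/ac meet in 2. Open state 3: 1c->3.
ca: 2a undefined. 2a->0: no, b/cab meet in 1. 2a->1: ok.
cb: 2b undefined. 2b->0: ok.
cc: 2c undefined. 2c->0: no, cc/cab meet in 0. 2c->1: ok.
acb: 3b undefined. 3b->0: ok.
acc: 3c undefined. 3c->0: no, cc/acca meet in 1. 3c->1: ok.
bbaca: 3a undefined. 3a->0: no, bbaca/cab meet in 0. 3a->1: ok.
All examples now run through 4 states with every (state, symbol) defined. Accept strings end in {1,2}, Reject strings end in {0,3}; accept={1,2}.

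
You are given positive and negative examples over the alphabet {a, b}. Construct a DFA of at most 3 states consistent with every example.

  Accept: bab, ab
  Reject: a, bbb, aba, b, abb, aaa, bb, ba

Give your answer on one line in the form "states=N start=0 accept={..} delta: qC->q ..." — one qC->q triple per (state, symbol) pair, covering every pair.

Fold the examples into a partial DFA from state 0: repeatedly fix the first undefined (state, symbol) met by the shortest-then-alphabetical prefix, trying targets in increasing order and rejecting any under which an Accept and a Reject string meet in one state with the same remainder; add a state when all current targets are rejected. Accepting states are where Accept strings end.
a: 0a undefined. 0a->0: no, ab/b meet in 0 with "b" left. Open state 1: 0a->1.
b: 0b undefined. 0b->0: ok.
aa: 1a undefined. 1a->0: ok.
ab: 1b undefined. 1b->0: no, bab/bbb meet in 0. 1b->1: no, bab/a meet in 1. Open state 2: 1b->2.
aba: 2a undefined. 2a->0: ok.
abb: 2b undefined. 2b->0: ok.
All examples now run through 3 states with every (state, symbol) defined. Accept strings end in {2}, Reject strings end in {0,1}; accept={2}.

states=3 start=0 accept={2} delta: 0a->1 0b->0 1a->0 1b->2 2a->0 2b->0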